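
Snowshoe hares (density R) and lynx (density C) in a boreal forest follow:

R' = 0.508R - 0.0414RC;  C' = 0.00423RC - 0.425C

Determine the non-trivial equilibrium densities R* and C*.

R* ≈ 100, C* ≈ 12.3

Set dC/dt = 0 with C > 0: 0.00423R - 0.425 = 0, so R* = 0.425/0.00423 = 100.
Set dR/dt = 0 with R > 0: 0.508 - 0.0414C = 0, so C* = 0.508/0.0414 = 12.3.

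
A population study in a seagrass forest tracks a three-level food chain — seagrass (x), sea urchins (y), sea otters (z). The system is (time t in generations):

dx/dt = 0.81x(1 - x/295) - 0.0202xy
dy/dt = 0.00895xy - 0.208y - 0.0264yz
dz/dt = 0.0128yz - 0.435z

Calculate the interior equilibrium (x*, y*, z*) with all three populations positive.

x* ≈ 45, y* ≈ 34, z* ≈ 7.37

From dz/dt = 0: 0.0128y* = 0.435, so y* = 34.
From dx/dt = 0: 0.81(1 - x*/295) = 0.0202·34, giving x* = 295·(1 - 0.848) = 45.
From dy/dt = 0: 0.00895·45 - 0.208 = 0.0264z*, so z* = 0.195/0.0264 = 7.37.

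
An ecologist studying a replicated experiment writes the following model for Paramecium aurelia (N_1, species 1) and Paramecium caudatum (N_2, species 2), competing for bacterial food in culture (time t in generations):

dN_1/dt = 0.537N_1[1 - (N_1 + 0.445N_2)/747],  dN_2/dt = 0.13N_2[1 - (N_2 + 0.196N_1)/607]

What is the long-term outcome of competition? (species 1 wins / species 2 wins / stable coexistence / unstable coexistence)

Compare the nullcline intercepts: K1/α12 = 747/0.445 = 1680 > K2 = 607; K2/α21 = 607/0.196 = 3100 > K1 = 747.
Since both inequalities hold, each species can invade when rare, so the interior equilibrium is stable.

stable coexistence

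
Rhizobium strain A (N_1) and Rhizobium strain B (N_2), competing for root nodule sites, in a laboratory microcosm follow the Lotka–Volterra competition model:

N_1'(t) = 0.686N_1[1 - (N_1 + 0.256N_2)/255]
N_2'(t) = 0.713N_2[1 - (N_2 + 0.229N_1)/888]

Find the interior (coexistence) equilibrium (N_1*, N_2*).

Setting both brackets to zero gives the nullclines N_1 + 0.256N_2 = 255 and 0.229N_1 + N_2 = 888.
Substituting N_2 = 888 - 0.229N_1 into the first: N_1(1 - 0.256·0.229) = 255 - 0.256·888.
So N_1* = 27.7/0.941 = 29.4, and then N_2* = 888 - 0.229·29.4 = 881.

N_1* ≈ 29.4, N_2* ≈ 881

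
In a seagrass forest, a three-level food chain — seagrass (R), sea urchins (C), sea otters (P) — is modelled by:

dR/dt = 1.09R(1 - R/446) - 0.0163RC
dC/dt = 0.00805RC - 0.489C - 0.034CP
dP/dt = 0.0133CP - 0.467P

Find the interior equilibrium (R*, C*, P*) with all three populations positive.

From dP/dt = 0: 0.0133C* = 0.467, so C* = 35.1.
From dR/dt = 0: 1.09(1 - R*/446) = 0.0163·35.1, giving R* = 446·(1 - 0.525) = 212.
From dC/dt = 0: 0.00805·212 - 0.489 = 0.034P*, so P* = 1.22/0.034 = 35.8.

R* ≈ 212, C* ≈ 35.1, P* ≈ 35.8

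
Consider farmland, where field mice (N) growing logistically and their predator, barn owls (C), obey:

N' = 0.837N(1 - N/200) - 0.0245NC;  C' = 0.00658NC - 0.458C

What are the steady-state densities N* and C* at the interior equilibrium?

From dC/dt = 0 with C > 0: 0.00658N* = 0.458, so N* = 69.6.
Substitute into dN/dt = 0: 0.837(1 - 69.6/200) = 0.0245C*.
The bracket is 0.652, giving C* = 0.546/0.0245 = 22.3.

N* ≈ 69.6, C* ≈ 22.3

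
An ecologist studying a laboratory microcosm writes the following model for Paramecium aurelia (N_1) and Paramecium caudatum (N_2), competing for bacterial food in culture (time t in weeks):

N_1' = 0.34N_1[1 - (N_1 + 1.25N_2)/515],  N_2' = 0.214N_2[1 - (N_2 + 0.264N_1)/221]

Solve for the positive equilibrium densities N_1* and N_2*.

N_1* ≈ 356, N_2* ≈ 127

Setting both brackets to zero gives the nullclines N_1 + 1.25N_2 = 515 and 0.264N_1 + N_2 = 221.
Substituting N_2 = 221 - 0.264N_1 into the first: N_1(1 - 1.25·0.264) = 515 - 1.25·221.
So N_1* = 239/0.67 = 356, and then N_2* = 221 - 0.264·356 = 127.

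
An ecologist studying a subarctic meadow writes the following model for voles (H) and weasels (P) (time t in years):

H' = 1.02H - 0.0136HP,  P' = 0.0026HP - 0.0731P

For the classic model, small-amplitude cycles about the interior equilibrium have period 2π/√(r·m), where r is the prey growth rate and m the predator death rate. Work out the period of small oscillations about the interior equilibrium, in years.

Here r = 1.02 and m = 0.0731, so r·m = 0.0746.
ω = √0.0746 = 0.273 per year, hence T = 2π/ω ≈ 23 years.

T ≈ 23 years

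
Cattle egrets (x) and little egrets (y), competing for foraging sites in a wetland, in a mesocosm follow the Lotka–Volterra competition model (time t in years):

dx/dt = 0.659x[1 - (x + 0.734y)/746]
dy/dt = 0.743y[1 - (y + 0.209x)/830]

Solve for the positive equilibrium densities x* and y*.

x* ≈ 162, y* ≈ 796

Setting both brackets to zero gives the nullclines x + 0.734y = 746 and 0.209x + y = 830.
Substituting y = 830 - 0.209x into the first: x(1 - 0.734·0.209) = 746 - 0.734·830.
So x* = 137/0.847 = 162, and then y* = 830 - 0.209·162 = 796.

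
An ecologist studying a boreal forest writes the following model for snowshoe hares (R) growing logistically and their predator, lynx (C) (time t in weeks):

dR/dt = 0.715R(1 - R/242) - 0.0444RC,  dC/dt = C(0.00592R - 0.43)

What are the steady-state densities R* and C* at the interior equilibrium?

R* ≈ 72.6, C* ≈ 11.3

From dC/dt = 0 with C > 0: 0.00592R* = 0.43, so R* = 72.6.
Substitute into dR/dt = 0: 0.715(1 - 72.6/242) = 0.0444C*.
The bracket is 0.7, giving C* = 0.5/0.0444 = 11.3.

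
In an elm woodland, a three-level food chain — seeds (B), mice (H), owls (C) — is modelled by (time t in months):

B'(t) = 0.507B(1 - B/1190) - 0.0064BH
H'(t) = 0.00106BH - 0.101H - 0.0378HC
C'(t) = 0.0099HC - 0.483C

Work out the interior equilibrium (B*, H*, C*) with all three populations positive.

From dC/dt = 0: 0.0099H* = 0.483, so H* = 48.8.
From dB/dt = 0: 0.507(1 - B*/1190) = 0.0064·48.8, giving B* = 1190·(1 - 0.616) = 457.
From dH/dt = 0: 0.00106·457 - 0.101 = 0.0378C*, so C* = 0.384/0.0378 = 10.1.

B* ≈ 457, H* ≈ 48.8, C* ≈ 10.1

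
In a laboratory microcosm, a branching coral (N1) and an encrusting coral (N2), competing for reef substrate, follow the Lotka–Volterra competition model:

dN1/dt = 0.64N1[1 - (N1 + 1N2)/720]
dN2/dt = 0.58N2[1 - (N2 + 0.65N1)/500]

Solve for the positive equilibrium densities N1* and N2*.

N1* ≈ 629, N2* ≈ 91.4

Setting both brackets to zero gives the nullclines N1 + 1N2 = 720 and 0.65N1 + N2 = 500.
Substituting N2 = 500 - 0.65N1 into the first: N1(1 - 1·0.65) = 720 - 1·500.
So N1* = 220/0.35 = 629, and then N2* = 500 - 0.65·629 = 91.4.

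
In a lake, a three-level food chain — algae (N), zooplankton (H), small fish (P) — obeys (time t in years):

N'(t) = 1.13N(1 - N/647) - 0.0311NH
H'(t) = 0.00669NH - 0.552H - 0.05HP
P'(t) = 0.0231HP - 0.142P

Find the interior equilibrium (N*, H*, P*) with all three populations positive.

N* ≈ 538, H* ≈ 6.15, P* ≈ 60.9

From dP/dt = 0: 0.0231H* = 0.142, so H* = 6.15.
From dN/dt = 0: 1.13(1 - N*/647) = 0.0311·6.15, giving N* = 647·(1 - 0.169) = 538.
From dH/dt = 0: 0.00669·538 - 0.552 = 0.05P*, so P* = 3.04/0.05 = 60.9.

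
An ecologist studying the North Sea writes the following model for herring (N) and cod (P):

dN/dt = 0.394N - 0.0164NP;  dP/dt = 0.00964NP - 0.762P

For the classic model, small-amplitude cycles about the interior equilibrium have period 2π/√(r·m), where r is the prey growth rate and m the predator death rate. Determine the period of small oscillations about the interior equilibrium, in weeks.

T ≈ 11.5 weeks

Here r = 0.394 and m = 0.762, so r·m = 0.3.
ω = √0.3 = 0.548 per week, hence T = 2π/ω ≈ 11.5 weeks.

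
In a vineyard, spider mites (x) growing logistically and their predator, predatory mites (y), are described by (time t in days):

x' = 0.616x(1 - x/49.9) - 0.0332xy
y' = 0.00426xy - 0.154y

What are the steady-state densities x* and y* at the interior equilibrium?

x* ≈ 36.2, y* ≈ 5.11

From dy/dt = 0 with y > 0: 0.00426x* = 0.154, so x* = 36.2.
Substitute into dx/dt = 0: 0.616(1 - 36.2/49.9) = 0.0332y*.
The bracket is 0.276, giving y* = 0.17/0.0332 = 5.11.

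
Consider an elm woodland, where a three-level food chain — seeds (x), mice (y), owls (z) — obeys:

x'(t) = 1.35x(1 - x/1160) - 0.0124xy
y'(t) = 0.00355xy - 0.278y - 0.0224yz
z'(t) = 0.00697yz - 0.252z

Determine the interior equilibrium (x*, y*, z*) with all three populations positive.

From dz/dt = 0: 0.00697y* = 0.252, so y* = 36.2.
From dx/dt = 0: 1.35(1 - x*/1160) = 0.0124·36.2, giving x* = 1160·(1 - 0.332) = 775.
From dy/dt = 0: 0.00355·775 - 0.278 = 0.0224z*, so z* = 2.47/0.0224 = 110.

x* ≈ 775, y* ≈ 36.2, z* ≈ 110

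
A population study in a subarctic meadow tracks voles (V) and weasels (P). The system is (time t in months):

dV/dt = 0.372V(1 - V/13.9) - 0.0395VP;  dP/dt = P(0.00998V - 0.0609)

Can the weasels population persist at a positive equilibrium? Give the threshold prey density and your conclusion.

Threshold V = 6.1; K > 6.1, so yes, the predator persists.

The predator equation gives dP/dt > 0 only when V > 0.0609/0.00998 = 6.1.
Without the predator, V → K = 13.9. Since 13.9 > 6.1, the predator can invade and persist.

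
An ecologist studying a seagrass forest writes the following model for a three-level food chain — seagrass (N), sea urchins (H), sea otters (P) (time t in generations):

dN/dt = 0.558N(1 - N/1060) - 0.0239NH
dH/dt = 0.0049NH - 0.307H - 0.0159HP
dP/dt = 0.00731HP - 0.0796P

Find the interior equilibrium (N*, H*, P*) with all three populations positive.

N* ≈ 566, H* ≈ 10.9, P* ≈ 155

From dP/dt = 0: 0.00731H* = 0.0796, so H* = 10.9.
From dN/dt = 0: 0.558(1 - N*/1060) = 0.0239·10.9, giving N* = 1060·(1 - 0.466) = 566.
From dH/dt = 0: 0.0049·566 - 0.307 = 0.0159P*, so P* = 2.46/0.0159 = 155.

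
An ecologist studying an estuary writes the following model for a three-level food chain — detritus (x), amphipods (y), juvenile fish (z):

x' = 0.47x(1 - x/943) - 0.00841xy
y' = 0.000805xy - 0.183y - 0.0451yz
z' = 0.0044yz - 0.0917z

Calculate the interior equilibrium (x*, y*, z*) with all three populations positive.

x* ≈ 591, y* ≈ 20.8, z* ≈ 6.5

From dz/dt = 0: 0.0044y* = 0.0917, so y* = 20.8.
From dx/dt = 0: 0.47(1 - x*/943) = 0.00841·20.8, giving x* = 943·(1 - 0.373) = 591.
From dy/dt = 0: 0.000805·591 - 0.183 = 0.0451z*, so z* = 0.293/0.0451 = 6.5.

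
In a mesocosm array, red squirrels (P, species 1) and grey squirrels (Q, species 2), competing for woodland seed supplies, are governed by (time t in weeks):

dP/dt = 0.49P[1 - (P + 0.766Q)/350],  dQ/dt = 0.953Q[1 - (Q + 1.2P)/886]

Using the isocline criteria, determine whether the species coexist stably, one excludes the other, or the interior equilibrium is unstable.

species 2 excludes species 1

Compare the nullcline intercepts: K1/α12 = 350/0.766 = 457 < K2 = 886; K2/α21 = 886/1.2 = 738 > K1 = 350.
Since the inequalities point opposite ways, species 2 can invade but species 1 cannot.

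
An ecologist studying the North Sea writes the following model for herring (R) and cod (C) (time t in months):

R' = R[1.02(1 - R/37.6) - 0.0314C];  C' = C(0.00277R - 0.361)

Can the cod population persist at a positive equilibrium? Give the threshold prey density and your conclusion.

Threshold R = 130; K < 130, so no, the predator goes extinct.

The predator equation gives dC/dt > 0 only when R > 0.361/0.00277 = 130.
Without the predator, R → K = 37.6. Since 37.6 < 130, the predator cannot invade.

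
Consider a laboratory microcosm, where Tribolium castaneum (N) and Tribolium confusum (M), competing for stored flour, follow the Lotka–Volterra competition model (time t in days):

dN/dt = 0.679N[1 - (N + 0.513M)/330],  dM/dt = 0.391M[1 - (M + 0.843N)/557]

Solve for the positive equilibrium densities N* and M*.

Setting both brackets to zero gives the nullclines N + 0.513M = 330 and 0.843N + M = 557.
Substituting M = 557 - 0.843N into the first: N(1 - 0.513·0.843) = 330 - 0.513·557.
So N* = 44.3/0.568 = 78, and then M* = 557 - 0.843·78 = 491.

N* ≈ 78, M* ≈ 491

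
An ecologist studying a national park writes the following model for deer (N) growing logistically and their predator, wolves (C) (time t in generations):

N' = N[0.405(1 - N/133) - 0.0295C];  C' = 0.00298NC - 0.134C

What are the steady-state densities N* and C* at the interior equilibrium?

N* ≈ 45, C* ≈ 9.09

From dC/dt = 0 with C > 0: 0.00298N* = 0.134, so N* = 45.
Substitute into dN/dt = 0: 0.405(1 - 45/133) = 0.0295C*.
The bracket is 0.662, giving C* = 0.268/0.0295 = 9.09.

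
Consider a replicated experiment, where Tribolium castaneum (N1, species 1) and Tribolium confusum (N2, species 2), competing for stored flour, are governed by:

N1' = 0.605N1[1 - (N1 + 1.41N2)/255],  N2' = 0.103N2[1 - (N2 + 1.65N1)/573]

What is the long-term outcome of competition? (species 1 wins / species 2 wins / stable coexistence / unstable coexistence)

species 2 excludes species 1

Compare the nullcline intercepts: K1/α12 = 255/1.41 = 181 < K2 = 573; K2/α21 = 573/1.65 = 347 > K1 = 255.
Since the inequalities point opposite ways, species 2 can invade but species 1 cannot.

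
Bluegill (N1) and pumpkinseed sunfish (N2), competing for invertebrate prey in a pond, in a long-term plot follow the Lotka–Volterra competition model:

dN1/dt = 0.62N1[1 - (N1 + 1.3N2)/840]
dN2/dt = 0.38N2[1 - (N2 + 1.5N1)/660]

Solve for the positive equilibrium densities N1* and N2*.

N1* ≈ 18.9, N2* ≈ 632

Setting both brackets to zero gives the nullclines N1 + 1.3N2 = 840 and 1.5N1 + N2 = 660.
Substituting N2 = 660 - 1.5N1 into the first: N1(1 - 1.3·1.5) = 840 - 1.3·660.
So N1* = -18/-0.95 = 18.9, and then N2* = 660 - 1.5·18.9 = 632.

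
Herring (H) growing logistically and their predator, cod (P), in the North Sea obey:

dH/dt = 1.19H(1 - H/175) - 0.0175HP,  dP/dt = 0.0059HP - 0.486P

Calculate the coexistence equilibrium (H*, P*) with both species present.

From dP/dt = 0 with P > 0: 0.0059H* = 0.486, so H* = 82.4.
Substitute into dH/dt = 0: 1.19(1 - 82.4/175) = 0.0175P*.
The bracket is 0.529, giving P* = 0.63/0.0175 = 36.

H* ≈ 82.4, P* ≈ 36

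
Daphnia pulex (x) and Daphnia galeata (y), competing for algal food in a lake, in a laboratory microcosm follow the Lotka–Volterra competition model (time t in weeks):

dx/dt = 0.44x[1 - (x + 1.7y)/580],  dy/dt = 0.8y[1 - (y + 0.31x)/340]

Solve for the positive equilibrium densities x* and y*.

x* ≈ 4.23, y* ≈ 339

Setting both brackets to zero gives the nullclines x + 1.7y = 580 and 0.31x + y = 340.
Substituting y = 340 - 0.31x into the first: x(1 - 1.7·0.31) = 580 - 1.7·340.
So x* = 2/0.473 = 4.23, and then y* = 340 - 0.31·4.23 = 339.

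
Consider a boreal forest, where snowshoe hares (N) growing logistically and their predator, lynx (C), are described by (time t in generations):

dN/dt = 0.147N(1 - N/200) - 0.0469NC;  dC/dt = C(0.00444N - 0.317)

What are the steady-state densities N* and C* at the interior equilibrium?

From dC/dt = 0 with C > 0: 0.00444N* = 0.317, so N* = 71.4.
Substitute into dN/dt = 0: 0.147(1 - 71.4/200) = 0.0469C*.
The bracket is 0.643, giving C* = 0.0945/0.0469 = 2.02.

N* ≈ 71.4, C* ≈ 2.02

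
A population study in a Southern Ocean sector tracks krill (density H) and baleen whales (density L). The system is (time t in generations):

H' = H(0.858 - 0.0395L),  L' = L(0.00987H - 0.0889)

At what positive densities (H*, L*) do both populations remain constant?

Set dL/dt = 0 with L > 0: 0.00987H - 0.0889 = 0, so H* = 0.0889/0.00987 = 9.01.
Set dH/dt = 0 with H > 0: 0.858 - 0.0395L = 0, so L* = 0.858/0.0395 = 21.7.

H* ≈ 9.01, L* ≈ 21.7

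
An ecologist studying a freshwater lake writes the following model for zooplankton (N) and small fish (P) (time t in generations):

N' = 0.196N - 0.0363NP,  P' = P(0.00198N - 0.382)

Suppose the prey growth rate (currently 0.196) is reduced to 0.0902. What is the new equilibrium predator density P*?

At the interior fixed point, setting dN/dt = 0 with N > 0 fixes P* = (prey growth rate)/(NP coefficient) — independent of the other coefficients.
With the change, P* = 0.0902/0.0363 = 2.48; it falls from 5.4.

P* ≈ 2.48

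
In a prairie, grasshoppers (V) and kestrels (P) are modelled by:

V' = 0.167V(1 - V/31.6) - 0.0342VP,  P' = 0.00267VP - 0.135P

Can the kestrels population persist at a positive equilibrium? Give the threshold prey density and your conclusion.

The predator equation gives dP/dt > 0 only when V > 0.135/0.00267 = 50.6.
Without the predator, V → K = 31.6. Since 31.6 < 50.6, the predator cannot invade.

Threshold V = 50.6; K < 50.6, so no, the predator goes extinct.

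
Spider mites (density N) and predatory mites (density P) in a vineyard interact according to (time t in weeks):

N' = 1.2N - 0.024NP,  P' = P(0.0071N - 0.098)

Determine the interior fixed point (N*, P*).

N* ≈ 13.8, P* ≈ 50

Set dP/dt = 0 with P > 0: 0.0071N - 0.098 = 0, so N* = 0.098/0.0071 = 13.8.
Set dN/dt = 0 with N > 0: 1.2 - 0.024P = 0, so P* = 1.2/0.024 = 50.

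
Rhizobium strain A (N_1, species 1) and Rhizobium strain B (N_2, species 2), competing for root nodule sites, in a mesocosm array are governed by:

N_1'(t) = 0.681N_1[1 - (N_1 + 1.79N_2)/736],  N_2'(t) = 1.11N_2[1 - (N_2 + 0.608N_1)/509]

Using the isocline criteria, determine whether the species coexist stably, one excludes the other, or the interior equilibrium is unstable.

species 2 excludes species 1

Compare the nullcline intercepts: K1/α12 = 736/1.79 = 411 < K2 = 509; K2/α21 = 509/0.608 = 837 > K1 = 736.
Since the inequalities point opposite ways, species 2 can invade but species 1 cannot.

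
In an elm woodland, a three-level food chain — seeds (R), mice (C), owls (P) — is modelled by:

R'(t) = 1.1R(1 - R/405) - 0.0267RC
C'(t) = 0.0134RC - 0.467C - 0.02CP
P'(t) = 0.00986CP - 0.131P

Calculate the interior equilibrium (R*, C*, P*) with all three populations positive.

R* ≈ 274, C* ≈ 13.3, P* ≈ 160

From dP/dt = 0: 0.00986C* = 0.131, so C* = 13.3.
From dR/dt = 0: 1.1(1 - R*/405) = 0.0267·13.3, giving R* = 405·(1 - 0.322) = 274.
From dC/dt = 0: 0.0134·274 - 0.467 = 0.02P*, so P* = 3.21/0.02 = 160.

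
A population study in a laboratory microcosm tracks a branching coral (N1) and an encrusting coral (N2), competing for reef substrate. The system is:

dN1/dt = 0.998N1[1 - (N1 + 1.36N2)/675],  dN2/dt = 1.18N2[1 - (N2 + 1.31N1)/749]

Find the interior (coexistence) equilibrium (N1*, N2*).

N1* ≈ 440, N2* ≈ 173

Setting both brackets to zero gives the nullclines N1 + 1.36N2 = 675 and 1.31N1 + N2 = 749.
Substituting N2 = 749 - 1.31N1 into the first: N1(1 - 1.36·1.31) = 675 - 1.36·749.
So N1* = -344/-0.782 = 440, and then N2* = 749 - 1.31·440 = 173.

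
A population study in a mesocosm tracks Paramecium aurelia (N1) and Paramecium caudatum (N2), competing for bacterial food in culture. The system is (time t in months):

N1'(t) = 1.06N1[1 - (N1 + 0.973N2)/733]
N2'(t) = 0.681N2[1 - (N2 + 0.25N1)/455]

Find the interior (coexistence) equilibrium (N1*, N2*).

Setting both brackets to zero gives the nullclines N1 + 0.973N2 = 733 and 0.25N1 + N2 = 455.
Substituting N2 = 455 - 0.25N1 into the first: N1(1 - 0.973·0.25) = 733 - 0.973·455.
So N1* = 290/0.757 = 384, and then N2* = 455 - 0.25·384 = 359.

N1* ≈ 384, N2* ≈ 359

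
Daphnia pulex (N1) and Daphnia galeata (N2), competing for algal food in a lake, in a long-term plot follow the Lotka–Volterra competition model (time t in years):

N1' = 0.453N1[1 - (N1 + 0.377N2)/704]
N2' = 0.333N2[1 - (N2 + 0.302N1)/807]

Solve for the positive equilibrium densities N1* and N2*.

N1* ≈ 451, N2* ≈ 671

Setting both brackets to zero gives the nullclines N1 + 0.377N2 = 704 and 0.302N1 + N2 = 807.
Substituting N2 = 807 - 0.302N1 into the first: N1(1 - 0.377·0.302) = 704 - 0.377·807.
So N1* = 400/0.886 = 451, and then N2* = 807 - 0.302·451 = 671.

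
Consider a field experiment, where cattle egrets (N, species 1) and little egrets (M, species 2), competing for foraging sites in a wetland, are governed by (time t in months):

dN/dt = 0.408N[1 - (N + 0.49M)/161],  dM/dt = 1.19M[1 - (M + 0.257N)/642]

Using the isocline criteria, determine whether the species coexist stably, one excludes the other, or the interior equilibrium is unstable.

species 2 excludes species 1

Compare the nullcline intercepts: K1/α12 = 161/0.49 = 329 < K2 = 642; K2/α21 = 642/0.257 = 2500 > K1 = 161.
Since the inequalities point opposite ways, species 2 can invade but species 1 cannot.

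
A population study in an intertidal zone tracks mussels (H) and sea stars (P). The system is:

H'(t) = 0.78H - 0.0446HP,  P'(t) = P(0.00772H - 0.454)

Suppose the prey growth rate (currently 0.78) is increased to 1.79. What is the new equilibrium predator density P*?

P* ≈ 40.1

At the interior fixed point, setting dH/dt = 0 with H > 0 fixes P* = (prey growth rate)/(HP coefficient) — independent of the other coefficients.
With the change, P* = 1.79/0.0446 = 40.1; it rises from 17.5.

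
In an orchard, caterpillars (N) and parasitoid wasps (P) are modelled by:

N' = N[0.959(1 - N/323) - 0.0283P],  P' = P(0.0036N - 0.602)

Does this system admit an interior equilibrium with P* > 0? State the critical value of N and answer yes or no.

Threshold N = 167; K > 167, so yes, the predator persists.

The predator equation gives dP/dt > 0 only when N > 0.602/0.0036 = 167.
Without the predator, N → K = 323. Since 323 > 167, the predator can invade and persist.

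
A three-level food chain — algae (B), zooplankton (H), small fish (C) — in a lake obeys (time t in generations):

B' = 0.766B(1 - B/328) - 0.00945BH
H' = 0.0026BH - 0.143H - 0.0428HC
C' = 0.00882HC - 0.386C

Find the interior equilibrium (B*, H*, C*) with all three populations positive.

B* ≈ 151, H* ≈ 43.8, C* ≈ 5.83

From dC/dt = 0: 0.00882H* = 0.386, so H* = 43.8.
From dB/dt = 0: 0.766(1 - B*/328) = 0.00945·43.8, giving B* = 328·(1 - 0.54) = 151.
From dH/dt = 0: 0.0026·151 - 0.143 = 0.0428C*, so C* = 0.249/0.0428 = 5.83.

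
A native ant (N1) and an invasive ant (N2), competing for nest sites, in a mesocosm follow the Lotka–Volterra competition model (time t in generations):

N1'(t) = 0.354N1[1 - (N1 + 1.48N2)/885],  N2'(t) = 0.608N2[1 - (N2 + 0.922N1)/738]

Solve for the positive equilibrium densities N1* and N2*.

N1* ≈ 568, N2* ≈ 214

Setting both brackets to zero gives the nullclines N1 + 1.48N2 = 885 and 0.922N1 + N2 = 738.
Substituting N2 = 738 - 0.922N1 into the first: N1(1 - 1.48·0.922) = 885 - 1.48·738.
So N1* = -207/-0.365 = 568, and then N2* = 738 - 0.922·568 = 214.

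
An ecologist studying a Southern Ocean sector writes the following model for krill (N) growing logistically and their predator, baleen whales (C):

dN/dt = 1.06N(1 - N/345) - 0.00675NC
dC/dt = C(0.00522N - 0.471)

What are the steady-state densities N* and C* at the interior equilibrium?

From dC/dt = 0 with C > 0: 0.00522N* = 0.471, so N* = 90.2.
Substitute into dN/dt = 0: 1.06(1 - 90.2/345) = 0.00675C*.
The bracket is 0.738, giving C* = 0.783/0.00675 = 116.

N* ≈ 90.2, C* ≈ 116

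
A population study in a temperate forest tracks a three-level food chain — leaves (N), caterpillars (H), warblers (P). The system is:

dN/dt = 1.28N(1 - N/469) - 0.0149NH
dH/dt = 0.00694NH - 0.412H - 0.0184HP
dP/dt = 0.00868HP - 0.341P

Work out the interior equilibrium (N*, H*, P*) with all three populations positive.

N* ≈ 255, H* ≈ 39.3, P* ≈ 73.6

From dP/dt = 0: 0.00868H* = 0.341, so H* = 39.3.
From dN/dt = 0: 1.28(1 - N*/469) = 0.0149·39.3, giving N* = 469·(1 - 0.457) = 255.
From dH/dt = 0: 0.00694·255 - 0.412 = 0.0184P*, so P* = 1.35/0.0184 = 73.6.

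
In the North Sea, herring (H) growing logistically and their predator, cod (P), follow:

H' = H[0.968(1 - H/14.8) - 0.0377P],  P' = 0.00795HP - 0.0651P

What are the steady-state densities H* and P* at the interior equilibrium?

From dP/dt = 0 with P > 0: 0.00795H* = 0.0651, so H* = 8.19.
Substitute into dH/dt = 0: 0.968(1 - 8.19/14.8) = 0.0377P*.
The bracket is 0.447, giving P* = 0.432/0.0377 = 11.5.

H* ≈ 8.19, P* ≈ 11.5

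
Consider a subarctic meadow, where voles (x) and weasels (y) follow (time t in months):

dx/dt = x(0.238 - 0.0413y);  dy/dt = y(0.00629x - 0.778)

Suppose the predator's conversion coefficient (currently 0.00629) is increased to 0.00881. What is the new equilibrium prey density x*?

At the interior fixed point, setting dy/dt = 0 with y > 0 fixes x* = (predator death rate)/(xy coefficient) — independent of the other coefficients.
With the change, x* = 0.778/0.00881 = 88.3; it falls from 124.

x* ≈ 88.3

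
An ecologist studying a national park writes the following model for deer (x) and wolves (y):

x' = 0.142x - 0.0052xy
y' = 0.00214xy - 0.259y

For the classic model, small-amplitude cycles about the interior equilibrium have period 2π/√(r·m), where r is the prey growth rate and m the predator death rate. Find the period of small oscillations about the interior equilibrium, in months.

Here r = 0.142 and m = 0.259, so r·m = 0.0368.
ω = √0.0368 = 0.192 per month, hence T = 2π/ω ≈ 32.8 months.

T ≈ 32.8 months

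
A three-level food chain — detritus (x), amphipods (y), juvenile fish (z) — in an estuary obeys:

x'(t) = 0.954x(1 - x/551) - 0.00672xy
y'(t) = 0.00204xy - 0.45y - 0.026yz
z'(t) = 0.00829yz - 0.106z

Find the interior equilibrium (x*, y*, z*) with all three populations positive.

x* ≈ 501, y* ≈ 12.8, z* ≈ 22

From dz/dt = 0: 0.00829y* = 0.106, so y* = 12.8.
From dx/dt = 0: 0.954(1 - x*/551) = 0.00672·12.8, giving x* = 551·(1 - 0.0901) = 501.
From dy/dt = 0: 0.00204·501 - 0.45 = 0.026z*, so z* = 0.573/0.026 = 22.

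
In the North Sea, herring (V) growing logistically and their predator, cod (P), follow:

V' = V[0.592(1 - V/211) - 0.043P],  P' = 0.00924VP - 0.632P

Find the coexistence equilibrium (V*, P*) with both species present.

From dP/dt = 0 with P > 0: 0.00924V* = 0.632, so V* = 68.4.
Substitute into dV/dt = 0: 0.592(1 - 68.4/211) = 0.043P*.
The bracket is 0.676, giving P* = 0.4/0.043 = 9.3.

V* ≈ 68.4, P* ≈ 9.3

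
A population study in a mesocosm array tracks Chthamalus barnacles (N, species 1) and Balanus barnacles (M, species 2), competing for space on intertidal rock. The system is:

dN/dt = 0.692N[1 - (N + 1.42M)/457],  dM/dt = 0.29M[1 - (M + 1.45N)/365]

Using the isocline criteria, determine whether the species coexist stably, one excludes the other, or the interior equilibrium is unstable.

unstable coexistence (outcome depends on initial conditions)

Compare the nullcline intercepts: K1/α12 = 457/1.42 = 322 < K2 = 365; K2/α21 = 365/1.45 = 252 < K1 = 457.
Since both are reversed, neither can invade when rare; the interior point is a saddle.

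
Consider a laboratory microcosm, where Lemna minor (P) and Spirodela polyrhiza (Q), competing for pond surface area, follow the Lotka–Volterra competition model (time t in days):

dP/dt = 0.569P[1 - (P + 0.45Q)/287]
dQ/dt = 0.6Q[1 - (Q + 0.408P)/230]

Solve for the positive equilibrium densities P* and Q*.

Setting both brackets to zero gives the nullclines P + 0.45Q = 287 and 0.408P + Q = 230.
Substituting Q = 230 - 0.408P into the first: P(1 - 0.45·0.408) = 287 - 0.45·230.
So P* = 184/0.816 = 225, and then Q* = 230 - 0.408·225 = 138.

P* ≈ 225, Q* ≈ 138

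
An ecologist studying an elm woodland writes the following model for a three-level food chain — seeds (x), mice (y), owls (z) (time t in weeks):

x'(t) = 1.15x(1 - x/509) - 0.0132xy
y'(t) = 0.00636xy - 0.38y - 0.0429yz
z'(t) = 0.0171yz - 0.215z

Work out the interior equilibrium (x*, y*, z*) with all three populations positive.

From dz/dt = 0: 0.0171y* = 0.215, so y* = 12.6.
From dx/dt = 0: 1.15(1 - x*/509) = 0.0132·12.6, giving x* = 509·(1 - 0.144) = 436.
From dy/dt = 0: 0.00636·436 - 0.38 = 0.0429z*, so z* = 2.39/0.0429 = 55.7.

x* ≈ 436, y* ≈ 12.6, z* ≈ 55.7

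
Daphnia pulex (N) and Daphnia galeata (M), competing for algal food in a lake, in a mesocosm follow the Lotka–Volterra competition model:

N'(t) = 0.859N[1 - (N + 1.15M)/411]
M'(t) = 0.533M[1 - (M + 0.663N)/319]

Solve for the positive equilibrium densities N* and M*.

Setting both brackets to zero gives the nullclines N + 1.15M = 411 and 0.663N + M = 319.
Substituting M = 319 - 0.663N into the first: N(1 - 1.15·0.663) = 411 - 1.15·319.
So N* = 44.2/0.238 = 186, and then M* = 319 - 0.663·186 = 196.

N* ≈ 186, M* ≈ 196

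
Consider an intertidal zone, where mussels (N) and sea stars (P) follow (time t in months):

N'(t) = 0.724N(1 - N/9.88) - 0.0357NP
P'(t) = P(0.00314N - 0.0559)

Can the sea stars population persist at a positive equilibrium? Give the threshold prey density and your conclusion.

Threshold N = 17.8; K < 17.8, so no, the predator goes extinct.

The predator equation gives dP/dt > 0 only when N > 0.0559/0.00314 = 17.8.
Without the predator, N → K = 9.88. Since 9.88 < 17.8, the predator cannot invade.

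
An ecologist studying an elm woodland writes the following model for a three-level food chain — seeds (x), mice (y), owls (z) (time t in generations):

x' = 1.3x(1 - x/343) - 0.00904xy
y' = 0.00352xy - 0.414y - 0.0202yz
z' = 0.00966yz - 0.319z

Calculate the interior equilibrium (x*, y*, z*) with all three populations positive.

x* ≈ 264, y* ≈ 33, z* ≈ 25.5

From dz/dt = 0: 0.00966y* = 0.319, so y* = 33.
From dx/dt = 0: 1.3(1 - x*/343) = 0.00904·33, giving x* = 343·(1 - 0.23) = 264.
From dy/dt = 0: 0.00352·264 - 0.414 = 0.0202z*, so z* = 0.516/0.0202 = 25.5.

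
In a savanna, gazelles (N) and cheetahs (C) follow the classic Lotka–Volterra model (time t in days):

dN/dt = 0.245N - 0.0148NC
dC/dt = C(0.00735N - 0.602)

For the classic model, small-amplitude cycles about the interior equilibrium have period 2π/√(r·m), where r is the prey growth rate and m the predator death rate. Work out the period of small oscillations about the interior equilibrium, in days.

T ≈ 16.4 days

Here r = 0.245 and m = 0.602, so r·m = 0.147.
ω = √0.147 = 0.384 per day, hence T = 2π/ω ≈ 16.4 days.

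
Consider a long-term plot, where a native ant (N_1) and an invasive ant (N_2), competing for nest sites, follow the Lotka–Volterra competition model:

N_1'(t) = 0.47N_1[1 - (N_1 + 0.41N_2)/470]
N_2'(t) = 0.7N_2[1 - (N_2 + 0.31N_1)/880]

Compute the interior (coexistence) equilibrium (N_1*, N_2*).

N_1* ≈ 125, N_2* ≈ 841

Setting both brackets to zero gives the nullclines N_1 + 0.41N_2 = 470 and 0.31N_1 + N_2 = 880.
Substituting N_2 = 880 - 0.31N_1 into the first: N_1(1 - 0.41·0.31) = 470 - 0.41·880.
So N_1* = 109/0.873 = 125, and then N_2* = 880 - 0.31·125 = 841.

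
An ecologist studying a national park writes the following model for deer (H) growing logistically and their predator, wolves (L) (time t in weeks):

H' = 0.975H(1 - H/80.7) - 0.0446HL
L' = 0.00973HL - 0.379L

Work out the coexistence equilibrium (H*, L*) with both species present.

From dL/dt = 0 with L > 0: 0.00973H* = 0.379, so H* = 39.
Substitute into dH/dt = 0: 0.975(1 - 39/80.7) = 0.0446L*.
The bracket is 0.517, giving L* = 0.504/0.0446 = 11.3.

H* ≈ 39, L* ≈ 11.3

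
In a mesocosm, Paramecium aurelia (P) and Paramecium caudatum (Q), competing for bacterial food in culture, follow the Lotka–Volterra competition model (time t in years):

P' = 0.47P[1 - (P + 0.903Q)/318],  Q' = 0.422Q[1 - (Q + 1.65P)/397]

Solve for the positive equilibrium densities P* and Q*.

P* ≈ 82.6, Q* ≈ 261

Setting both brackets to zero gives the nullclines P + 0.903Q = 318 and 1.65P + Q = 397.
Substituting Q = 397 - 1.65P into the first: P(1 - 0.903·1.65) = 318 - 0.903·397.
So P* = -40.5/-0.49 = 82.6, and then Q* = 397 - 1.65·82.6 = 261.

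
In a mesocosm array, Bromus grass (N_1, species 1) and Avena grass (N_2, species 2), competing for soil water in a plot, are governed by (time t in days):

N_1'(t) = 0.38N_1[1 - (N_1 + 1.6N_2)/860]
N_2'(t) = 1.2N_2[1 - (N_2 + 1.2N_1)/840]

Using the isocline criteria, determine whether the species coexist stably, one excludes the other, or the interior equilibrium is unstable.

unstable coexistence (outcome depends on initial conditions)

Compare the nullcline intercepts: K1/α12 = 860/1.6 = 538 < K2 = 840; K2/α21 = 840/1.2 = 700 < K1 = 860.
Since both are reversed, neither can invade when rare; the interior point is a saddle.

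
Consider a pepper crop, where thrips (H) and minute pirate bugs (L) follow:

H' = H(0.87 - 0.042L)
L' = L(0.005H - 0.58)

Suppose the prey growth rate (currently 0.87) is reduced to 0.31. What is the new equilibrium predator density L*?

At the interior fixed point, setting dH/dt = 0 with H > 0 fixes L* = (prey growth rate)/(HL coefficient) — independent of the other coefficients.
With the change, L* = 0.31/0.042 = 7.38; it falls from 20.7.

L* ≈ 7.38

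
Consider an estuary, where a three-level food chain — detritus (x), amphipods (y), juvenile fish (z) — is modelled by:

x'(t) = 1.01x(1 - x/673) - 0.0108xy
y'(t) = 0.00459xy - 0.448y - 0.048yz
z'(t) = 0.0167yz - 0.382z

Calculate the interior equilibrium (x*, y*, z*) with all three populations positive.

x* ≈ 508, y* ≈ 22.9, z* ≈ 39.3

From dz/dt = 0: 0.0167y* = 0.382, so y* = 22.9.
From dx/dt = 0: 1.01(1 - x*/673) = 0.0108·22.9, giving x* = 673·(1 - 0.245) = 508.
From dy/dt = 0: 0.00459·508 - 0.448 = 0.048z*, so z* = 1.89/0.048 = 39.3.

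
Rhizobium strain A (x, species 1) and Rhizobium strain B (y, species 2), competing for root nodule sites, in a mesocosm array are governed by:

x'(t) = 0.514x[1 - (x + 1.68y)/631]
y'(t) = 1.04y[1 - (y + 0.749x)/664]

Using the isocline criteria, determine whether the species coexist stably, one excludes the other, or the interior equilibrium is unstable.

species 2 excludes species 1

Compare the nullcline intercepts: K1/α12 = 631/1.68 = 376 < K2 = 664; K2/α21 = 664/0.749 = 887 > K1 = 631.
Since the inequalities point opposite ways, species 2 can invade but species 1 cannot.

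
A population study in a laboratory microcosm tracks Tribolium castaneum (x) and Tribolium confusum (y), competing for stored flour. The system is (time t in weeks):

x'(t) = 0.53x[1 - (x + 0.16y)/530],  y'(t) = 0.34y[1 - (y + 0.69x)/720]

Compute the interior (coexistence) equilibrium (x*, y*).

Setting both brackets to zero gives the nullclines x + 0.16y = 530 and 0.69x + y = 720.
Substituting y = 720 - 0.69x into the first: x(1 - 0.16·0.69) = 530 - 0.16·720.
So x* = 415/0.89 = 466, and then y* = 720 - 0.69·466 = 398.

x* ≈ 466, y* ≈ 398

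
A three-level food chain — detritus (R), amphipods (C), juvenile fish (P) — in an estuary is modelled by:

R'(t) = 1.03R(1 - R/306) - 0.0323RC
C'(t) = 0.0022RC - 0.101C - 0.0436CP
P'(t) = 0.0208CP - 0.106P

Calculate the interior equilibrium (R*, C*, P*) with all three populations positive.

From dP/dt = 0: 0.0208C* = 0.106, so C* = 5.1.
From dR/dt = 0: 1.03(1 - R*/306) = 0.0323·5.1, giving R* = 306·(1 - 0.16) = 257.
From dC/dt = 0: 0.0022·257 - 0.101 = 0.0436P*, so P* = 0.465/0.0436 = 10.7.

R* ≈ 257, C* ≈ 5.1, P* ≈ 10.7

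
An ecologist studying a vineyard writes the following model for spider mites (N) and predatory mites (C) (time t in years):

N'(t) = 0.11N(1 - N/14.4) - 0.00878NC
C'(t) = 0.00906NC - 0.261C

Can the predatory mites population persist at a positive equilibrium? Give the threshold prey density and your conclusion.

Threshold N = 28.8; K < 28.8, so no, the predator goes extinct.

The predator equation gives dC/dt > 0 only when N > 0.261/0.00906 = 28.8.
Without the predator, N → K = 14.4. Since 14.4 < 28.8, the predator cannot invade.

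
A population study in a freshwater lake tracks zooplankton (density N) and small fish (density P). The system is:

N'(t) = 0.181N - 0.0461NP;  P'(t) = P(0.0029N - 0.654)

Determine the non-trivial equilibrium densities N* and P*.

Set dP/dt = 0 with P > 0: 0.0029N - 0.654 = 0, so N* = 0.654/0.0029 = 226.
Set dN/dt = 0 with N > 0: 0.181 - 0.0461P = 0, so P* = 0.181/0.0461 = 3.93.

N* ≈ 226, P* ≈ 3.93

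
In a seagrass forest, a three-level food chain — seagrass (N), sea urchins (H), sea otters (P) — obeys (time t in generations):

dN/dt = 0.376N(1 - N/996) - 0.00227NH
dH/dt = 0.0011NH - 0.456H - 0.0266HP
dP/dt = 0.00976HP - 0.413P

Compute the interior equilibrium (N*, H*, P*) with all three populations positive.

From dP/dt = 0: 0.00976H* = 0.413, so H* = 42.3.
From dN/dt = 0: 0.376(1 - N*/996) = 0.00227·42.3, giving N* = 996·(1 - 0.255) = 742.
From dH/dt = 0: 0.0011·742 - 0.456 = 0.0266P*, so P* = 0.36/0.0266 = 13.5.

N* ≈ 742, H* ≈ 42.3, P* ≈ 13.5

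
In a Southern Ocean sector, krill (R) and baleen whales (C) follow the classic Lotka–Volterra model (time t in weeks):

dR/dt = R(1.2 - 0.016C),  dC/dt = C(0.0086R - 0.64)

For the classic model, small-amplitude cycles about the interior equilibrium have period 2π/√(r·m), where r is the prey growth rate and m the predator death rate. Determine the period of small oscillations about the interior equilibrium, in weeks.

T ≈ 7.17 weeks

Here r = 1.2 and m = 0.64, so r·m = 0.768.
ω = √0.768 = 0.876 per week, hence T = 2π/ω ≈ 7.17 weeks.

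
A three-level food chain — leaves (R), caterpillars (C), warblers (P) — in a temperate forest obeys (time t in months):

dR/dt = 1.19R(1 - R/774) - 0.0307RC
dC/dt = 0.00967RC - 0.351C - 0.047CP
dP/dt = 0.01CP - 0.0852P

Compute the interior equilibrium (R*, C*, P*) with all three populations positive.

R* ≈ 604, C* ≈ 8.52, P* ≈ 117

From dP/dt = 0: 0.01C* = 0.0852, so C* = 8.52.
From dR/dt = 0: 1.19(1 - R*/774) = 0.0307·8.52, giving R* = 774·(1 - 0.22) = 604.
From dC/dt = 0: 0.00967·604 - 0.351 = 0.047P*, so P* = 5.49/0.047 = 117.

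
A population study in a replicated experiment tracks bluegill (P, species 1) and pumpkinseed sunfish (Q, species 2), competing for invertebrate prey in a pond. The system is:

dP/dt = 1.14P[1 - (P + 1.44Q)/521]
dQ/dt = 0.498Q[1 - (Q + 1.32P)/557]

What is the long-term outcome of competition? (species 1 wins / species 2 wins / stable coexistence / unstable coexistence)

unstable coexistence (outcome depends on initial conditions)

Compare the nullcline intercepts: K1/α12 = 521/1.44 = 362 < K2 = 557; K2/α21 = 557/1.32 = 422 < K1 = 521.
Since both are reversed, neither can invade when rare; the interior point is a saddle.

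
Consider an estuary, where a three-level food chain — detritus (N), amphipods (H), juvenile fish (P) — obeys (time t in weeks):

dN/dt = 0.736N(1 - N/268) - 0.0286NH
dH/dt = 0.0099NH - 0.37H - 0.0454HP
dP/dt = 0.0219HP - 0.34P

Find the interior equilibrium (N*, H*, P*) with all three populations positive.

From dP/dt = 0: 0.0219H* = 0.34, so H* = 15.5.
From dN/dt = 0: 0.736(1 - N*/268) = 0.0286·15.5, giving N* = 268·(1 - 0.603) = 106.
From dH/dt = 0: 0.0099·106 - 0.37 = 0.0454P*, so P* = 0.683/0.0454 = 15.

N* ≈ 106, H* ≈ 15.5, P* ≈ 15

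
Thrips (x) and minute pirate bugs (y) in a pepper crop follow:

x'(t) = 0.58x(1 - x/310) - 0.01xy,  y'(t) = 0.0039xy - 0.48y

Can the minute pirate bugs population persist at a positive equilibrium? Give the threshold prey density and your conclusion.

The predator equation gives dy/dt > 0 only when x > 0.48/0.0039 = 123.
Without the predator, x → K = 310. Since 310 > 123, the predator can invade and persist.

Threshold x = 123; K > 123, so yes, the predator persists.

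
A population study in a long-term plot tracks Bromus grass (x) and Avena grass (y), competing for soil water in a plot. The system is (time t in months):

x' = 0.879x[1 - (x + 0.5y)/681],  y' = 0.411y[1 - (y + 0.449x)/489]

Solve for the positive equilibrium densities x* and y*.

x* ≈ 563, y* ≈ 236

Setting both brackets to zero gives the nullclines x + 0.5y = 681 and 0.449x + y = 489.
Substituting y = 489 - 0.449x into the first: x(1 - 0.5·0.449) = 681 - 0.5·489.
So x* = 436/0.775 = 563, and then y* = 489 - 0.449·563 = 236.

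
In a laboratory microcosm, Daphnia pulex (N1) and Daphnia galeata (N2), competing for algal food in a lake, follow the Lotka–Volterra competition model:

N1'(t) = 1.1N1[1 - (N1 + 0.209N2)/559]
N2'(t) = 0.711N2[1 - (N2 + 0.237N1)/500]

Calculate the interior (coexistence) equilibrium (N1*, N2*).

N1* ≈ 478, N2* ≈ 387

Setting both brackets to zero gives the nullclines N1 + 0.209N2 = 559 and 0.237N1 + N2 = 500.
Substituting N2 = 500 - 0.237N1 into the first: N1(1 - 0.209·0.237) = 559 - 0.209·500.
So N1* = 454/0.95 = 478, and then N2* = 500 - 0.237·478 = 387.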